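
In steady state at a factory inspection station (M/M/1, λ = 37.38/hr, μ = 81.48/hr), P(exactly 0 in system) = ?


ρ = 37.38/81.48 = 0.4588
P_n = (1−ρ)·ρ^n = (1 − 0.4588)·0.4588^0 = 0.5412·1.000000 = 0.541237

Final: 0.541237


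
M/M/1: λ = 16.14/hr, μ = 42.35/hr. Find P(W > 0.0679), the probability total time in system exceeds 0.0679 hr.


W ~ Exponential(μ−λ) for M/M/1.
μ − λ = 42.35 − 16.14 = 26.2100
P(W > t) = e^{−(μ−λ)t} = e^{−1.7797} = 0.168696

Final: 0.168696


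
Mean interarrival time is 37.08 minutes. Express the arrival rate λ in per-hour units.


λ = 1/(interarrival time) in consistent units.
1 hour = 60 min, so λ = 60/37.08 = 1.6181 per hour

Final: 1.6181 /hr


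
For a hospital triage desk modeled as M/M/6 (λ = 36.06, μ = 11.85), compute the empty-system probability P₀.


a = λ/μ = 36.06/11.85 = 3.0430; ρ = a/c = 0.5072
Σ_{k=0}^{5} a^k/k! (terms k=0..5) = 1.00000 + 3.04304 + 4.63004 + 4.69646 + 3.57288 + 2.17448 = 19.11690
Tail: a^6/(6!(1−ρ)) = 794.04339/(720·0.4928) = 2.23778
P₀ = 1/(19.11690 + 2.23778) = 1/21.35468 = 0.046828

Final: 0.046828


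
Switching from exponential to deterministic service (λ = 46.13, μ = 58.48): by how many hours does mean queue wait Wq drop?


ρ = 46.13/58.48 = 0.7888
Wq(M/M/1) = ρ/(μ−λ) = 0.7888/12.35 = 0.06387 hr
Wq(M/D/1) = ρ/(2(μ−λ)) = 0.03194 hr
Savings = 0.06387 − 0.03194 = 0.03194 hr

Final: 0.03194 hr


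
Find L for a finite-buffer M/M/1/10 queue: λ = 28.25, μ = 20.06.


ρ = 28.25/20.06 = 1.4083
L = ρ[1 − (K+1)ρ^K + Kρ^(K+1)] / [(1−ρ)(1−ρ^(K+1))]
Numerator: 1.4083·(1 − 11·30.681404 + 10·43.207860) = 134.607381
Denominator: (-0.4083)·(-42.207860) = 17.232421
L = 134.607381/17.232421 = 7.8113

Final: 7.8113


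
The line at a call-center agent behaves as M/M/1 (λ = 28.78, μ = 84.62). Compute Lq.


ρ = 28.78/84.62 = 0.3401
Lq = ρ²/(1−ρ) = 0.1157/0.6599 = 0.1753

Final: 0.1753


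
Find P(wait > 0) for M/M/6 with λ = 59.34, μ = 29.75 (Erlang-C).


a = λ/μ = 1.9946; ρ = a/6 = 0.3324
P₀ = 0.135867 (from M/M/c formula)
C(c,a) = [a^c/(c!(1−ρ))]·P₀ = [62.97431/(720·0.6676)]·0.135867
= 0.13102·0.135867 = 0.017801

Final: 0.017801


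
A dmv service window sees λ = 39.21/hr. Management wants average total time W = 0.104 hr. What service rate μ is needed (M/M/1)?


W = 1/(μ−λ) ⇒ μ − λ = 1/W = 1/0.104 = 9.6154
μ = λ + 1/W = 39.21 + 9.6154 = 48.8254 per hr

Final: 48.8254 /hr


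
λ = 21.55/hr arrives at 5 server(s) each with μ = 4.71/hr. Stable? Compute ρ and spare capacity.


Total capacity cμ = 5·4.71 = 23.55/hr
ρ = λ/(cμ) = 21.55/23.55 = 0.9151
Stable ⇔ ρ < 1: YES
Spare capacity = cμ − λ = 23.55 − 21.55 = 2.00/hr

Final: ρ = 0.9151; stable; margin = 2.00/hr


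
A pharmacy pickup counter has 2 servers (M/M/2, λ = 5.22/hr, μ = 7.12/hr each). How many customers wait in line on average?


a = λ/μ = 0.7331; ρ = a/2 = 0.3666
P₀ = 0.463515
Lq = P₀·a^c·ρ / (c!·(1−ρ)²) = 0.463515·0.53750·0.3666/(2·0.40123)
= 0.11381

Final: 0.11381


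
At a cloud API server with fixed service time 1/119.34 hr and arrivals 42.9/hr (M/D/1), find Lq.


ρ = 42.9/119.34 = 0.3595
M/D/1: Lq = ρ²/(2(1−ρ)) = 0.1292/(2·0.6405) = 0.10087

Final: 0.10087


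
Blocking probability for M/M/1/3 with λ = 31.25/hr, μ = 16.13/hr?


ρ = λ/μ = 31.25/16.13 = 1.9374
P_K = (1−ρ)ρ^K/(1−ρ^(K+1)) = (-0.9374·7.271884)/(1 − 14.088431)
= -6.816546/-13.088431 = 0.520807

Final: 0.520807


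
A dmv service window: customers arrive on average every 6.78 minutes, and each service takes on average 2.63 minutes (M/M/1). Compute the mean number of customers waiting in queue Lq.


λ = 60/6.78 = 8.8496 /hr
μ = 60/2.63 = 22.8137 /hr
ρ = λ/μ = 8.8496/22.8137 = 0.3879
Lq = ρ²/(1−ρ) = 0.1505/0.6121 = 0.2458

Final: 0.2458


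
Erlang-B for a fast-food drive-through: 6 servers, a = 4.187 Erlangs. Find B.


B(c,a) = (a^c/c!) / Σ_{k=0}^{c} a^k/k!
a^6/6! = 7.483164
Σ terms (k=0..6): 1.00000 + 4.18700 + 8.76548 + 12.23369 + 12.80562 + 10.72343 + 7.48316 = 57.198389
B = 7.483164/57.198389 = 0.130828

Final: 0.130828


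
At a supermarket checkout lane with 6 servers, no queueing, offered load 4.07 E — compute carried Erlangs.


B(6,4.07) = 0.122246 (Erlang-B)
Carried load = a(1 − B) = 4.07·(1 − 0.122246) = 4.07·0.877754 = 3.5725 E

Final: 3.5725 Erlangs


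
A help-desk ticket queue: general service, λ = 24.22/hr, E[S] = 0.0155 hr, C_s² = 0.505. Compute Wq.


ρ = λ·E[S] = 24.22·0.0155 = 0.3754
E[S²] = E[S]²(1+C_s²) = 0.0155²·(1+0.505) = 0.0003616
Wq = λ·E[S²]/(2(1−ρ)) = 24.22·0.0003616/(2·0.6246) = 0.007011 hr

Final: 0.007011 hr


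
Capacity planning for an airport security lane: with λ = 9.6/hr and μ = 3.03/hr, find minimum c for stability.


Stability requires cμ > λ ⇔ c > λ/μ.
λ/μ = 9.6/3.03 = 3.1683
Minimum integer c = ⌊3.1683⌋ + 1 = 4
Check: 4·3.03 = 12.12 > 9.6, while 3·3.03 = 9.09 ≤ 9.6

Final: 4 servers


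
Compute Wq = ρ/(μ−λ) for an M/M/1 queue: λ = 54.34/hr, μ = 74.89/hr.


ρ = 54.34/74.89 = 0.7256
Wq = ρ/(μ−λ) = 0.7256/(74.89 − 54.34) = 0.7256/20.55 = 0.03531 hr

Final: 0.03531 hr


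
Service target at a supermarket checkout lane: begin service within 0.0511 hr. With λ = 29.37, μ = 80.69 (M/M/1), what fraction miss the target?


ρ = 29.37/80.69 = 0.3640
P(Wq > t) = ρ·e^{−(μ−λ)t} = 0.3640·e^{−2.6225}
= 0.3640·0.072625 = 0.026434

Final: 0.026434


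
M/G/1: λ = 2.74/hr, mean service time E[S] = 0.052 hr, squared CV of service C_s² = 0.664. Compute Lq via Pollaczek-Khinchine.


ρ = λ·E[S] = 2.74·0.052 = 0.1425
Lq = ρ²(1+C_s²)/(2(1−ρ)) = 0.02030·(1+0.664)/(2·0.8575)
= 0.02030·1.6640/1.7150 = 0.01970

Final: 0.01970


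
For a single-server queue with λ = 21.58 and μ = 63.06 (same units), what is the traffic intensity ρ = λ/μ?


ρ = λ/μ = 21.58/63.06 = 0.3422

Final: 0.3422


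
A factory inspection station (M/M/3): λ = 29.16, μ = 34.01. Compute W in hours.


a = 0.8574; ρ = 0.2858; P₀ = 0.421577
Lq = P₀·a^c·ρ/(c!(1−ρ)²) = 0.02481
Wq = Lq/λ = 0.02481/29.16 = 0.0008509 hr
W = Wq + 1/μ = 0.0008509 + 0.02940 = 0.03025 hr

Final: 0.03025 hr


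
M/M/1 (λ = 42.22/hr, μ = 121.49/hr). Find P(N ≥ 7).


ρ = 42.22/121.49 = 0.3475
P(N ≥ n) = ρ^n = 0.3475^7 = 0.0006121

Final: 0.0006121


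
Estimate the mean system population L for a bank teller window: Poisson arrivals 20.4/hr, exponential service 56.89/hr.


ρ = λ/μ = 20.4/56.89 = 0.3586
L = ρ/(1−ρ) = 0.3586/(1 − 0.3586) = 0.3586/0.6414 = 0.5591

Final: 0.5591


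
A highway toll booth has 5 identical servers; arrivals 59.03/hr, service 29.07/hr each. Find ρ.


ρ = λ/(cμ) = 59.03/(5·29.07) = 59.03/145.35 = 0.4061

Final: 0.4061


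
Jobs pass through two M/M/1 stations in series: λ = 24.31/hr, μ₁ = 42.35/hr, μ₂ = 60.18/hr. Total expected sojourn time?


Each node sees arrival rate λ = 24.31/hr (tandem ⇒ throughput preserved).
W₁ = 1/(μ₁−λ) = 1/(42.35−24.31) = 0.05543 hr
W₂ = 1/(μ₂−λ) = 1/(60.18−24.31) = 0.02788 hr
W_total = W₁ + W₂ = 0.05543 + 0.02788 = 0.08331 hr

Final: 0.08331 hr


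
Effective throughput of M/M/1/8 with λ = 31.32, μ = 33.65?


ρ = 0.9308; P_K = (1−ρ)ρ^8/(1−ρ^9) = 0.081974
λ_eff = λ(1 − P_K) = 31.32·(1 − 0.081974) = 31.32·0.918026 = 28.7526 /hr

Final: 28.7526 /hr


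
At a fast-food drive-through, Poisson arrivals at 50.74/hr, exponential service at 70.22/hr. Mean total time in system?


W = 1/(μ−λ) = 1/(70.22 − 50.74) = 1/19.48 = 0.05133 hr

Final: 0.05133 hr


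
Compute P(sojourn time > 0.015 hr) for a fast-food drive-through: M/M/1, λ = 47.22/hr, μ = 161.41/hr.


W ~ Exponential(μ−λ) for M/M/1.
μ − λ = 161.41 − 47.22 = 114.1900
P(W > t) = e^{−(μ−λ)t} = e^{−1.7128} = 0.180351

Final: 0.180351


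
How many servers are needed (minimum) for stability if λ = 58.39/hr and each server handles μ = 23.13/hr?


Stability requires cμ > λ ⇔ c > λ/μ.
λ/μ = 58.39/23.13 = 2.5244
Minimum integer c = ⌊2.5244⌋ + 1 = 3
Check: 3·23.13 = 69.39 > 58.39, while 2·23.13 = 46.26 ≤ 58.39

Final: 3 servers


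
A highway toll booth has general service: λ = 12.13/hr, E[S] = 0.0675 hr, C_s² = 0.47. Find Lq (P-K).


ρ = λ·E[S] = 12.13·0.0675 = 0.8188
Lq = ρ²(1+C_s²)/(2(1−ρ)) = 0.6704·(1+0.47)/(2·0.1812)
= 0.6704·1.4700/0.3624 = 2.71893

Final: 2.71893


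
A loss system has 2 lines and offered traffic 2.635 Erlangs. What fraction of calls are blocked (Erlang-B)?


B(c,a) = (a^c/c!) / Σ_{k=0}^{c} a^k/k!
a^2/2! = 3.471612
Σ terms (k=0..2): 1.00000 + 2.63500 + 3.47161 = 7.106612
B = 3.471612/7.106612 = 0.488505

Final: 0.488505


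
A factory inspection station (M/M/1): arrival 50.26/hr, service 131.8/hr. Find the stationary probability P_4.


ρ = 50.26/131.8 = 0.3813
P_n = (1−ρ)·ρ^n = (1 − 0.3813)·0.3813^4 = 0.6187·0.021146 = 0.013082

Final: 0.013082


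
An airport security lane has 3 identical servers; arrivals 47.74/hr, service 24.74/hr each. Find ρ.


ρ = λ/(cμ) = 47.74/(3·24.74) = 47.74/74.22 = 0.6432

Final: 0.6432


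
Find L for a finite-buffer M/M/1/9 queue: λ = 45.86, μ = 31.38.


ρ = 45.86/31.38 = 1.4614
L = ρ[1 − (K+1)ρ^K + Kρ^(K+1)] / [(1−ρ)(1−ρ^(K+1))]
Numerator: 1.4614·(1 − 10·30.410951 + 9·44.443793) = 141.591104
Denominator: (-0.4614)·(-43.443793) = 20.046721
L = 141.591104/20.046721 = 7.0631

Final: 7.0631


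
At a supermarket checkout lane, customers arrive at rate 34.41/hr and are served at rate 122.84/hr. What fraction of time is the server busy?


ρ = λ/μ = 34.41/122.84 = 0.2801

Final: 0.2801


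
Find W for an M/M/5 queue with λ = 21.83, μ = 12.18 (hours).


a = 1.7923; ρ = 0.3585; P₀ = 0.165888
Lq = P₀·a^c·ρ/(c!(1−ρ)²) = 0.02227
Wq = Lq/λ = 0.02227/21.83 = 0.001020 hr
W = Wq + 1/μ = 0.001020 + 0.08210 = 0.08312 hr

Final: 0.08312 hr


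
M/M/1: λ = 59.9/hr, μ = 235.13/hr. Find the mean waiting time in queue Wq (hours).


ρ = 59.9/235.13 = 0.2548
Wq = ρ/(μ−λ) = 0.2548/(235.13 − 59.9) = 0.2548/175.23 = 0.001454 hr

Final: 0.001454 hr


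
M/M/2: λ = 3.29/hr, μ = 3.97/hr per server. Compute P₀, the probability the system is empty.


a = λ/μ = 3.29/3.97 = 0.8287; ρ = a/c = 0.4144
Σ_{k=0}^{1} a^k/k! (terms k=0..1) = 1.00000 + 0.82872 = 1.82872
Tail: a^2/(2!(1−ρ)) = 0.68677/(2·0.5856) = 0.58634
P₀ = 1/(1.82872 + 0.58634) = 1/2.41505 = 0.414069

Final: 0.414069


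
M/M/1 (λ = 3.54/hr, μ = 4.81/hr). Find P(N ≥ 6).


ρ = 3.54/4.81 = 0.7360
P(N ≥ n) = ρ^n = 0.7360^6 = 0.158909

Final: 0.158909


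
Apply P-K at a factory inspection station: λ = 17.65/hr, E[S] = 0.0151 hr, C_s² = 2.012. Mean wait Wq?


ρ = λ·E[S] = 17.65·0.0151 = 0.2665
E[S²] = E[S]²(1+C_s²) = 0.0151²·(1+2.012) = 0.0006868
Wq = λ·E[S²]/(2(1−ρ)) = 17.65·0.0006868/(2·0.7335) = 0.008263 hr

Final: 0.008263 hr


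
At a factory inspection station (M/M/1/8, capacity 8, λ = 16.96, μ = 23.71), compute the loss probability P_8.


ρ = λ/μ = 16.96/23.71 = 0.7153
P_K = (1−ρ)ρ^K/(1−ρ^(K+1)) = (0.2847·0.068542)/(1 − 0.049029)
= 0.019513/0.950971 = 0.020519

Final: 0.020519


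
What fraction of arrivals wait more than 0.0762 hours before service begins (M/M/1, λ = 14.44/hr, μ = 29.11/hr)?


ρ = 14.44/29.11 = 0.4960
P(Wq > t) = ρ·e^{−(μ−λ)t} = 0.4960·e^{−1.1179}
= 0.4960·0.326981 = 0.162199

Final: 0.162199


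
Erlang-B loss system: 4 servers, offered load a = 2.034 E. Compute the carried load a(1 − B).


B(4,2.034) = 0.098801 (Erlang-B)
Carried load = a(1 − B) = 2.034·(1 − 0.098801) = 2.034·0.901199 = 1.8330 E

Final: 1.8330 Erlangs


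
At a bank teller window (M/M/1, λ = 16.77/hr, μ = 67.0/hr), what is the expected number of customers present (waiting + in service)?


ρ = λ/μ = 16.77/67.0 = 0.2503
L = ρ/(1−ρ) = 0.2503/(1 − 0.2503) = 0.2503/0.7497 = 0.3339

Final: 0.3339


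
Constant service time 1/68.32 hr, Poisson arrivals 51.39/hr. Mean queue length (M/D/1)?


ρ = 51.39/68.32 = 0.7522
M/D/1: Lq = ρ²/(2(1−ρ)) = 0.5658/(2·0.2478) = 1.14162

Final: 1.14162


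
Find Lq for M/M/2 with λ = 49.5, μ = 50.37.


a = λ/μ = 0.9827; ρ = a/2 = 0.4914
P₀ = 0.341054
Lq = P₀·a^c·ρ / (c!·(1−ρ)²) = 0.341054·0.96575·0.4914/(2·0.25871)
= 0.31279

Final: 0.31279


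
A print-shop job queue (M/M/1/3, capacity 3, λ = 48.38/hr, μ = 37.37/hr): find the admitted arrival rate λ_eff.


ρ = 1.2946; P_K = (1−ρ)ρ^3/(1−ρ^4) = 0.353365
λ_eff = λ(1 − P_K) = 48.38·(1 − 0.353365) = 48.38·0.646635 = 31.2842 /hr

Final: 31.2842 /hr


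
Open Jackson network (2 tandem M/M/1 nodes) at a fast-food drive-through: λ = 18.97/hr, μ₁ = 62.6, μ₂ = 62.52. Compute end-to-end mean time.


Each node sees arrival rate λ = 18.97/hr (tandem ⇒ throughput preserved).
W₁ = 1/(μ₁−λ) = 1/(62.6−18.97) = 0.02292 hr
W₂ = 1/(μ₂−λ) = 1/(62.52−18.97) = 0.02296 hr
W_total = W₁ + W₂ = 0.02292 + 0.02296 = 0.04588 hr

Final: 0.04588 hr


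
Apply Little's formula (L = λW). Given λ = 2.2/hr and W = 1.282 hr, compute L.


L = λW = 2.2·1.282 = 2.8204

Final: 2.8204


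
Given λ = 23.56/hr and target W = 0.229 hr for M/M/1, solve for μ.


W = 1/(μ−λ) ⇒ μ − λ = 1/W = 1/0.229 = 4.3668
μ = λ + 1/W = 23.56 + 4.3668 = 27.9268 per hr

Final: 27.9268 /hr


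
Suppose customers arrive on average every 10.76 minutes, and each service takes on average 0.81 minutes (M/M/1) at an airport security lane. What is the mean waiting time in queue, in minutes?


λ = 60/10.76 = 5.5762 /hr
μ = 60/0.81 = 74.0741 /hr
ρ = λ/μ = 5.5762/74.0741 = 0.07528
Wq = ρ/(μ−λ) = 0.07528/(74.0741−5.5762) = 0.001099 hr
In minutes: 0.001099·60 = 0.06594 min

Final: 0.06594 min


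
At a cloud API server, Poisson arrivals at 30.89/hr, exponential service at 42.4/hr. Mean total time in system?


W = 1/(μ−λ) = 1/(42.4 − 30.89) = 1/11.51 = 0.08688 hr

Final: 0.08688 hr


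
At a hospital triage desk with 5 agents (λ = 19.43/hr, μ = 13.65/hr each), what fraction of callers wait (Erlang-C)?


a = λ/μ = 1.4234; ρ = a/5 = 0.2847
P₀ = 0.240594 (from M/M/c formula)
C(c,a) = [a^c/(c!(1−ρ))]·P₀ = [5.84387/(120·0.7153)]·0.240594
= 0.06808·0.240594 = 0.016380

Final: 0.016380


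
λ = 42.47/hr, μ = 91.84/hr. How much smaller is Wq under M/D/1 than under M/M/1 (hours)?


ρ = 42.47/91.84 = 0.4624
Wq(M/M/1) = ρ/(μ−λ) = 0.4624/49.37 = 0.009367 hr
Wq(M/D/1) = ρ/(2(μ−λ)) = 0.004683 hr
Savings = 0.009367 − 0.004683 = 0.004683 hr

Final: 0.004683 hr


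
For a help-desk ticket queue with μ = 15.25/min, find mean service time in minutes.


Mean service time = 1/μ = 1/15.25 minute = 0.06557 minute
In minutes: 0.06557 × 1 = 0.06557 min

Final: 0.06557 min


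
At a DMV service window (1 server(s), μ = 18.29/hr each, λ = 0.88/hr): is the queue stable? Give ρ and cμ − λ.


Total capacity cμ = 1·18.29 = 18.29/hr
ρ = λ/(cμ) = 0.88/18.29 = 0.04811
Stable ⇔ ρ < 1: YES
Spare capacity = cμ − λ = 18.29 − 0.88 = 17.41/hr

Final: ρ = 0.04811; stable; margin = 17.41/hr


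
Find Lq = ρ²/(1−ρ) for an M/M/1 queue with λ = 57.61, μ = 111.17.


ρ = 57.61/111.17 = 0.5182
Lq = ρ²/(1−ρ) = 0.2685/0.4818 = 0.5574

Final: 0.5574


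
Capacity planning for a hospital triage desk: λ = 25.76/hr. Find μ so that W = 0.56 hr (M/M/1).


W = 1/(μ−λ) ⇒ μ − λ = 1/W = 1/0.56 = 1.7857
μ = λ + 1/W = 25.76 + 1.7857 = 27.5457 per hr

Final: 27.5457 /hr


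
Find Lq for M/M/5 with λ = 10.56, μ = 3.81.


a = λ/μ = 2.7717; ρ = a/5 = 0.5543
P₀ = 0.059957
Lq = P₀·a^c·ρ / (c!·(1−ρ)²) = 0.059957·163.56663·0.5543/(120·0.19862)
= 0.22808

Final: 0.22808


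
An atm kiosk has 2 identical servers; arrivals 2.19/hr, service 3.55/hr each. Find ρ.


ρ = λ/(cμ) = 2.19/(2·3.55) = 2.19/7.10 = 0.3085

Final: 0.3085


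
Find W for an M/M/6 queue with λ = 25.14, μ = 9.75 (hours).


a = 2.5785; ρ = 0.4297; P₀ = 0.075374
Lq = P₀·a^c·ρ/(c!(1−ρ)²) = 0.04066
Wq = Lq/λ = 0.04066/25.14 = 0.001617 hr
W = Wq + 1/μ = 0.001617 + 0.10256 = 0.10418 hr

Final: 0.10418 hr


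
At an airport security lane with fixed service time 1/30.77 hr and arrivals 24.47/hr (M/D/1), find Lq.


ρ = 24.47/30.77 = 0.7953
M/D/1: Lq = ρ²/(2(1−ρ)) = 0.6324/(2·0.2047) = 1.54444

Final: 1.54444


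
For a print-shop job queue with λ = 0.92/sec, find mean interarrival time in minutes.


Mean interarrival time = 1/λ = 1/0.92 second = 1.08696 second
In minutes: 1.08696 × 0.0166667 = 0.01812 min

Final: 0.01812 min


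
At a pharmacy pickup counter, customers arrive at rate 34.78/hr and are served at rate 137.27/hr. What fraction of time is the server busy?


ρ = λ/μ = 34.78/137.27 = 0.2534

Final: 0.2534


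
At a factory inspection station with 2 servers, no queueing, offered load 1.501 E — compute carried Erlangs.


B(2,1.501) = 0.310545 (Erlang-B)
Carried load = a(1 − B) = 1.501·(1 − 0.310545) = 1.501·0.689455 = 1.0349 E

Final: 1.0349 Erlangs


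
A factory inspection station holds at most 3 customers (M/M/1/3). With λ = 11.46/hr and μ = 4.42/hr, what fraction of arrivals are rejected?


ρ = λ/μ = 11.46/4.42 = 2.5928
P_K = (1−ρ)ρ^K/(1−ρ^(K+1)) = (-1.5928·17.429585)/(1 − 45.190734)
= -27.761149/-44.190734 = 0.628212

Final: 0.628212


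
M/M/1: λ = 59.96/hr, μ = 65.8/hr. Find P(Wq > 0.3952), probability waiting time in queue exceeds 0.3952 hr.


ρ = 59.96/65.8 = 0.9112
P(Wq > t) = ρ·e^{−(μ−λ)t} = 0.9112·e^{−2.3080}
= 0.9112·0.099463 = 0.090635

Final: 0.090635


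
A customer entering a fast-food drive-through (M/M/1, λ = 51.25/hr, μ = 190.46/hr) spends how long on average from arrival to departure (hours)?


W = 1/(μ−λ) = 1/(190.46 − 51.25) = 1/139.21 = 0.007183 hr

Final: 0.007183 hr


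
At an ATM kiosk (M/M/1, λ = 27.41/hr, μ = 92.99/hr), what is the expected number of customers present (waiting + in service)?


ρ = λ/μ = 27.41/92.99 = 0.2948
L = ρ/(1−ρ) = 0.2948/(1 − 0.2948) = 0.2948/0.7052 = 0.4180

Final: 0.4180


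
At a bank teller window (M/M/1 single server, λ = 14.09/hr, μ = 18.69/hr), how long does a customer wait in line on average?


ρ = 14.09/18.69 = 0.7539
Wq = ρ/(μ−λ) = 0.7539/(18.69 − 14.09) = 0.7539/4.60 = 0.1639 hr

Final: 0.1639 hr


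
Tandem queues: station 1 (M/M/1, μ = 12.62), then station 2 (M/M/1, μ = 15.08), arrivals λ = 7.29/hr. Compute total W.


Each node sees arrival rate λ = 7.29/hr (tandem ⇒ throughput preserved).
W₁ = 1/(μ₁−λ) = 1/(12.62−7.29) = 0.18762 hr
W₂ = 1/(μ₂−λ) = 1/(15.08−7.29) = 0.12837 hr
W_total = W₁ + W₂ = 0.18762 + 0.12837 = 0.31599 hr

Final: 0.31599 hr


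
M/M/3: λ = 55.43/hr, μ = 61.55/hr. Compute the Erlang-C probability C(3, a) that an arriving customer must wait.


a = λ/μ = 0.9006; ρ = a/3 = 0.3002
P₀ = 0.403221 (from M/M/c formula)
C(c,a) = [a^c/(c!(1−ρ))]·P₀ = [0.73038/(6·0.6998)]·0.403221
= 0.17395·0.403221 = 0.070139

Final: 0.070139


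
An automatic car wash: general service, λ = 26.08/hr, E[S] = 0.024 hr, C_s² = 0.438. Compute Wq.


ρ = λ·E[S] = 26.08·0.024 = 0.6259
E[S²] = E[S]²(1+C_s²) = 0.024²·(1+0.438) = 0.0008283
Wq = λ·E[S²]/(2(1−ρ)) = 26.08·0.0008283/(2·0.3741) = 0.02887 hr

Final: 0.02887 hr


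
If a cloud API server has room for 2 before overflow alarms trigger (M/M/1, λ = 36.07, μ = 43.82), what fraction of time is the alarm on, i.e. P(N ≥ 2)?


ρ = 36.07/43.82 = 0.8231
P(N ≥ n) = ρ^n = 0.8231^2 = 0.677560

Final: 0.677560


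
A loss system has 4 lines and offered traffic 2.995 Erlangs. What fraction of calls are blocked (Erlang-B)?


B(c,a) = (a^c/c!) / Σ_{k=0}^{c} a^k/k!
a^4/4! = 3.352556
Σ terms (k=0..4): 1.00000 + 2.99500 + 4.48501 + 4.47754 + 3.35256 = 16.310106
B = 3.352556/16.310106 = 0.205551

Final: 0.205551


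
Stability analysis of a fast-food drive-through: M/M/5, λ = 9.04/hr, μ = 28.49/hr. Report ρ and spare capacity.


Total capacity cμ = 5·28.49 = 142.45/hr
ρ = λ/(cμ) = 9.04/142.45 = 0.06346
Stable ⇔ ρ < 1: YES
Spare capacity = cμ − λ = 142.45 − 9.04 = 133.41/hr

Final: ρ = 0.06346; stable; margin = 133.41/hr


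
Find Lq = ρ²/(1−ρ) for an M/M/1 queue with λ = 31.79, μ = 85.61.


ρ = 31.79/85.61 = 0.3713
Lq = ρ²/(1−ρ) = 0.1379/0.6287 = 0.2193

Final: 0.2193


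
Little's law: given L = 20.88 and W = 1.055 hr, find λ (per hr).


λ = L/W = 20.88/1.055 = 19.7915 /hr

Final: 19.7915 /hr


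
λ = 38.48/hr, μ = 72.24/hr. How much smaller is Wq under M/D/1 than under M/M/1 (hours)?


ρ = 38.48/72.24 = 0.5327
Wq(M/M/1) = ρ/(μ−λ) = 0.5327/33.76 = 0.01578 hr
Wq(M/D/1) = ρ/(2(μ−λ)) = 0.007889 hr
Savings = 0.01578 − 0.007889 = 0.007889 hr

Final: 0.007889 hr


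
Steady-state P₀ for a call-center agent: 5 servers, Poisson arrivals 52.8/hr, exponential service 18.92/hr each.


a = λ/μ = 52.8/18.92 = 2.7907; ρ = a/c = 0.5581
Σ_{k=0}^{4} a^k/k! (terms k=0..4) = 1.00000 + 2.79070 + 3.89400 + 3.62232 + 2.52720 = 13.83422
Tail: a^5/(5!(1−ρ)) = 169.26375/(120·0.4419) = 3.19225
P₀ = 1/(13.83422 + 3.19225) = 1/17.02647 = 0.058732

Final: 0.058732


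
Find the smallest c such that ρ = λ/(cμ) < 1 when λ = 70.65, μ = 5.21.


Stability requires cμ > λ ⇔ c > λ/μ.
λ/μ = 70.65/5.21 = 13.5605
Minimum integer c = ⌊13.5605⌋ + 1 = 14
Check: 14·5.21 = 72.94 > 70.65, while 13·5.21 = 67.73 ≤ 70.65

Final: 14 servers


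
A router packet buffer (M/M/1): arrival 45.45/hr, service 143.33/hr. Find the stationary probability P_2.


ρ = 45.45/143.33 = 0.3171
P_n = (1−ρ)·ρ^n = (1 − 0.3171)·0.3171^2 = 0.6829·0.100553 = 0.068667

Final: 0.068667


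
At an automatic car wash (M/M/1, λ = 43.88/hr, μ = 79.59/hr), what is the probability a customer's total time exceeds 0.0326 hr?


W ~ Exponential(μ−λ) for M/M/1.
μ − λ = 79.59 − 43.88 = 35.7100
P(W > t) = e^{−(μ−λ)t} = e^{−1.1641} = 0.312189

Final: 0.312189


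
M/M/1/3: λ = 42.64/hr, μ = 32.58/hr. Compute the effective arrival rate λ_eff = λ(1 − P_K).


ρ = 1.3088; P_K = (1−ρ)ρ^3/(1−ρ^4) = 0.357917
λ_eff = λ(1 − P_K) = 42.64·(1 − 0.357917) = 42.64·0.642083 = 27.3784 /hr

Final: 27.3784 /hr


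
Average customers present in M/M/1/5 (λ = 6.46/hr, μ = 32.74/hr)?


ρ = 6.46/32.74 = 0.1973
L = ρ[1 − (K+1)ρ^K + Kρ^(K+1)] / [(1−ρ)(1−ρ^(K+1))]
Numerator: 0.1973·(1 − 6·0.0002991 + 5·0.00005901) = 0.197016
Denominator: (0.8027)·(0.999941) = 0.802640
L = 0.197016/0.802640 = 0.2455

Final: 0.2455


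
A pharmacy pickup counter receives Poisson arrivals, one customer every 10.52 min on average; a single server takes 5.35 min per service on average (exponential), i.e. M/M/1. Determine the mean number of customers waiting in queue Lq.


λ = 60/10.52 = 5.7034 /hr
μ = 60/5.35 = 11.2150 /hr
ρ = λ/μ = 5.7034/11.2150 = 0.5086
Lq = ρ²/(1−ρ) = 0.2586/0.4914 = 0.5263

Final: 0.5263


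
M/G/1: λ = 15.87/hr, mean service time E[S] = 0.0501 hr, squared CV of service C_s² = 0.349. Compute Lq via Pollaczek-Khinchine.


ρ = λ·E[S] = 15.87·0.0501 = 0.7951
Lq = ρ²(1+C_s²)/(2(1−ρ)) = 0.6322·(1+0.349)/(2·0.2049)
= 0.6322·1.3490/0.4098 = 2.08085

Final: 2.08085


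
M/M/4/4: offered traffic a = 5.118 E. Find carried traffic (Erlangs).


B(4,5.118) = 0.407551 (Erlang-B)
Carried load = a(1 − B) = 5.118·(1 − 0.407551) = 5.118·0.592449 = 3.0322 E

Final: 3.0322 Erlangs


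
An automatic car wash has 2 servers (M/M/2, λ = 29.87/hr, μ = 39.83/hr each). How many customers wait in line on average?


a = λ/μ = 0.7499; ρ = a/2 = 0.3750
P₀ = 0.454579
Lq = P₀·a^c·ρ / (c!·(1−ρ)²) = 0.454579·0.56241·0.3750/(2·0.39066)
= 0.12269

Final: 0.12269


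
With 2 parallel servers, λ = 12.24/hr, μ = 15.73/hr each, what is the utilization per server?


ρ = λ/(cμ) = 12.24/(2·15.73) = 12.24/31.46 = 0.3891

Final: 0.3891


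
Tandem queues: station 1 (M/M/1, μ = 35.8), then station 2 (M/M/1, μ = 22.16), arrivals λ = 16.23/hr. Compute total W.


Each node sees arrival rate λ = 16.23/hr (tandem ⇒ throughput preserved).
W₁ = 1/(μ₁−λ) = 1/(35.8−16.23) = 0.05110 hr
W₂ = 1/(μ₂−λ) = 1/(22.16−16.23) = 0.16863 hr
W_total = W₁ + W₂ = 0.05110 + 0.16863 = 0.21973 hr

Final: 0.21973 hr


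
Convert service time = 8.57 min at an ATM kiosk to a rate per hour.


μ = 1/(service time) in consistent units.
1 hour = 60 min, so μ = 60/8.57 = 7.0012 per hour

Final: 7.0012 /hr


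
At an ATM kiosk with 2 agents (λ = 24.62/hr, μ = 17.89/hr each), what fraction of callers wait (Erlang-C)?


a = λ/μ = 1.3762; ρ = a/2 = 0.6881
P₀ = 0.184768 (from M/M/c formula)
C(c,a) = [a^c/(c!(1−ρ))]·P₀ = [1.89389/(2·0.3119)]·0.184768
= 3.03600·0.184768 = 0.560956

Final: 0.560956


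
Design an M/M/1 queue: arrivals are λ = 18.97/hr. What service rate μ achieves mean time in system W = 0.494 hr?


W = 1/(μ−λ) ⇒ μ − λ = 1/W = 1/0.494 = 2.0243
μ = λ + 1/W = 18.97 + 2.0243 = 20.9943 per hr

Final: 20.9943 /hr


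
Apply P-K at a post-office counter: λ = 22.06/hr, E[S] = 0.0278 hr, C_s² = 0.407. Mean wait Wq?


ρ = λ·E[S] = 22.06·0.0278 = 0.6133
E[S²] = E[S]²(1+C_s²) = 0.0278²·(1+0.407) = 0.001087
Wq = λ·E[S²]/(2(1−ρ)) = 22.06·0.001087/(2·0.3867) = 0.03101 hr

Final: 0.03101 hr


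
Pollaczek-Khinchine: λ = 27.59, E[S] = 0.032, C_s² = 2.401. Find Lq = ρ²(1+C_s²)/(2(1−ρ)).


ρ = λ·E[S] = 27.59·0.032 = 0.8829
Lq = ρ²(1+C_s²)/(2(1−ρ)) = 0.7795·(1+2.401)/(2·0.1171)
= 0.7795·3.4010/0.2342 = 11.31746

Final: 11.31746


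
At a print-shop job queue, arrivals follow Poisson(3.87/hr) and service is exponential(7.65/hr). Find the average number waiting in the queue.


ρ = 3.87/7.65 = 0.5059
Lq = ρ²/(1−ρ) = 0.2559/0.4941 = 0.5179

Final: 0.5179


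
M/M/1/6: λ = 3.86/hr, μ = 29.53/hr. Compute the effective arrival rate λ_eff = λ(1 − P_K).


ρ = 0.1307; P_K = (1−ρ)ρ^6/(1−ρ^7) = 0.000004336
λ_eff = λ(1 − P_K) = 3.86·(1 − 0.000004336) = 3.86·0.999996 = 3.8600 /hr

Final: 3.8600 /hr


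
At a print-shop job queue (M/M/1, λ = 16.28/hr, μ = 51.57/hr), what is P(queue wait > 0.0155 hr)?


ρ = 16.28/51.57 = 0.3157
P(Wq > t) = ρ·e^{−(μ−λ)t} = 0.3157·e^{−0.5470}
= 0.3157·0.578686 = 0.182684

Final: 0.182684


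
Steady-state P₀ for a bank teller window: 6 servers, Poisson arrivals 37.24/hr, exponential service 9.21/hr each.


a = λ/μ = 37.24/9.21 = 4.0434; ρ = a/c = 0.6739
Σ_{k=0}^{5} a^k/k! (terms k=0..5) = 1.00000 + 4.04343 + 8.17467 + 11.01790 + 11.13753 + 9.00677 = 44.38030
Tail: a^6/(6!(1−ρ)) = 4370.18933/(720·0.3261) = 18.61332
P₀ = 1/(44.38030 + 18.61332) = 1/62.99362 = 0.015875

Final: 0.015875


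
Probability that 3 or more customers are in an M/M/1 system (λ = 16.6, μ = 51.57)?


ρ = 16.6/51.57 = 0.3219
P(N ≥ n) = ρ^n = 0.3219^3 = 0.033353

Final: 0.033353


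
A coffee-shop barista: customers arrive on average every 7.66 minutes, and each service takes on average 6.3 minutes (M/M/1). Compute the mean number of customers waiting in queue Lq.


λ = 60/7.66 = 7.8329 /hr
μ = 60/6.3 = 9.5238 /hr
ρ = λ/μ = 7.8329/9.5238 = 0.8225
Lq = ρ²/(1−ρ) = 0.6764/0.1775 = 3.8099

Final: 3.8099


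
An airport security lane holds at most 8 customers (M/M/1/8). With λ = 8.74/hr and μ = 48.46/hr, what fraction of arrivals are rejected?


ρ = λ/μ = 8.74/48.46 = 0.1804
P_K = (1−ρ)ρ^K/(1−ρ^(K+1)) = (0.8196·0.000001120)/(1 − 0.0000002019)
= 0.0000009176/1.000000 = 0.0000009176

Final: 0.0000009176


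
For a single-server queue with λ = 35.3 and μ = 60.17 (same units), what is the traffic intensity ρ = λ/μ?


ρ = λ/μ = 35.3/60.17 = 0.5867

Final: 0.5867


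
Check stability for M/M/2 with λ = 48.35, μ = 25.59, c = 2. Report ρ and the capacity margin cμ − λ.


Total capacity cμ = 2·25.59 = 51.18/hr
ρ = λ/(cμ) = 48.35/51.18 = 0.9447
Stable ⇔ ρ < 1: YES
Spare capacity = cμ − λ = 51.18 − 48.35 = 2.83/hr

Final: ρ = 0.9447; stable; margin = 2.83/hr


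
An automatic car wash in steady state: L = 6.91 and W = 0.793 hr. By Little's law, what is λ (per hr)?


λ = L/W = 6.91/0.793 = 8.7137 /hr

Final: 8.7137 /hr


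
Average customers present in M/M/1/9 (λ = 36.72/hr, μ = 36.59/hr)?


ρ = 36.72/36.59 = 1.0036
L = ρ[1 − (K+1)ρ^K + Kρ^(K+1)] / [(1−ρ)(1−ρ^(K+1))]
Numerator: 1.0036·(1 − 10·1.032434 + 9·1.036102) = 0.0005810
Denominator: (-0.003553)·(-0.036102) = 0.0001283
L = 0.0005810/0.0001283 = 4.5293

Final: 4.5293


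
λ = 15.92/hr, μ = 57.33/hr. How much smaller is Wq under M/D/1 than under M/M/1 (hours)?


ρ = 15.92/57.33 = 0.2777
Wq(M/M/1) = ρ/(μ−λ) = 0.2777/41.41 = 0.006706 hr
Wq(M/D/1) = ρ/(2(μ−λ)) = 0.003353 hr
Savings = 0.006706 − 0.003353 = 0.003353 hr

Final: 0.003353 hr


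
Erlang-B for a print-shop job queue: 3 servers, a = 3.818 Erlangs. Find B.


B(c,a) = (a^c/c!) / Σ_{k=0}^{c} a^k/k!
a^3/3! = 9.275910
Σ terms (k=0..3): 1.00000 + 3.81800 + 7.28856 + 9.27591 = 21.382472
B = 9.275910/21.382472 = 0.433809

Final: 0.433809


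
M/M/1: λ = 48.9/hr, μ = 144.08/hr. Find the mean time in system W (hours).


W = 1/(μ−λ) = 1/(144.08 − 48.9) = 1/95.18 = 0.01051 hr

Final: 0.01051 hr


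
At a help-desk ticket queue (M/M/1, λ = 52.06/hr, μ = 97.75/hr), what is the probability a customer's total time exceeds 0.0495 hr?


W ~ Exponential(μ−λ) for M/M/1.
μ − λ = 97.75 − 52.06 = 45.6900
P(W > t) = e^{−(μ−λ)t} = e^{−2.2617} = 0.104178

Final: 0.104178


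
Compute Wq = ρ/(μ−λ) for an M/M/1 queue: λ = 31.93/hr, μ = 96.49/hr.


ρ = 31.93/96.49 = 0.3309
Wq = ρ/(μ−λ) = 0.3309/(96.49 − 31.93) = 0.3309/64.56 = 0.005126 hr

Final: 0.005126 hr


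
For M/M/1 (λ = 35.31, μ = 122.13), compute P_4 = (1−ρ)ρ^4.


ρ = 35.31/122.13 = 0.2891
P_n = (1−ρ)·ρ^n = (1 − 0.2891)·0.2891^4 = 0.7109·0.006987 = 0.004967

Final: 0.004967


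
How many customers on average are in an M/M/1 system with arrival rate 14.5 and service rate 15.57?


ρ = λ/μ = 14.5/15.57 = 0.9313
L = ρ/(1−ρ) = 0.9313/(1 − 0.9313) = 0.9313/0.06872 = 13.5514

Final: 13.5514


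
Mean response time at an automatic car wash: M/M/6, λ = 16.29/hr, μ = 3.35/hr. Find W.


a = 4.8627; ρ = 0.8104; P₀ = 0.005566
Lq = P₀·a^c·ρ/(c!(1−ρ)²) = 2.30519
Wq = Lq/λ = 2.30519/16.29 = 0.14151 hr
W = Wq + 1/μ = 0.14151 + 0.29851 = 0.44002 hr

Final: 0.44002 hr


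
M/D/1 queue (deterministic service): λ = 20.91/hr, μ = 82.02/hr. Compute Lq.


ρ = 20.91/82.02 = 0.2549
M/D/1: Lq = ρ²/(2(1−ρ)) = 0.06499/(2·0.7451) = 0.04362

Final: 0.04362


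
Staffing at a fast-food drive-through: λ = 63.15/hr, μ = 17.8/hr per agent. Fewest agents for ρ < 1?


Stability requires cμ > λ ⇔ c > λ/μ.
λ/μ = 63.15/17.8 = 3.5478
Minimum integer c = ⌊3.5478⌋ + 1 = 4
Check: 4·17.8 = 71.20 > 63.15, while 3·17.8 = 53.40 ≤ 63.15

Final: 4 servers


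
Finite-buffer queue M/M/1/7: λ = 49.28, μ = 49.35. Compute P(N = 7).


ρ = λ/μ = 49.28/49.35 = 0.9986
P_K = (1−ρ)ρ^K/(1−ρ^(K+1)) = (0.001418·0.990113)/(1 − 0.988709)
= 0.001404/0.011291 = 0.124380

Final: 0.124380


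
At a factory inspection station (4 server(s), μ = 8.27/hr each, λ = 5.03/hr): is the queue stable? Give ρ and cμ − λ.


Total capacity cμ = 4·8.27 = 33.08/hr
ρ = λ/(cμ) = 5.03/33.08 = 0.1521
Stable ⇔ ρ < 1: YES
Spare capacity = cμ − λ = 33.08 − 5.03 = 28.05/hr

Final: ρ = 0.1521; stable; margin = 28.05/hr


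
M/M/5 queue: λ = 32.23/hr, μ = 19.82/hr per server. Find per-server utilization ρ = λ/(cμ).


ρ = λ/(cμ) = 32.23/(5·19.82) = 32.23/99.10 = 0.3252

Final: 0.3252


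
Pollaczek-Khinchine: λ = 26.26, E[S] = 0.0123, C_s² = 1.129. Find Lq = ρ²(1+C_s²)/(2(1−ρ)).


ρ = λ·E[S] = 26.26·0.0123 = 0.3230
Lq = ρ²(1+C_s²)/(2(1−ρ)) = 0.1043·(1+1.129)/(2·0.6770)
= 0.1043·2.1290/1.3540 = 0.16404

Final: 0.16404


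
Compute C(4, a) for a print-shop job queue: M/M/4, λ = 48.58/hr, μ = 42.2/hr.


a = λ/μ = 1.1512; ρ = a/4 = 0.2878
P₀ = 0.315377 (from M/M/c formula)
C(c,a) = [a^c/(c!(1−ρ))]·P₀ = [1.75623/(24·0.7122)]·0.315377
= 0.10275·0.315377 = 0.032404

Final: 0.032404


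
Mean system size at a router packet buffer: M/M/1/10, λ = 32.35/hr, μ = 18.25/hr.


ρ = 32.35/18.25 = 1.7726
L = ρ[1 − (K+1)ρ^K + Kρ^(K+1)] / [(1−ρ)(1−ρ^(K+1))]
Numerator: 1.7726·(1 − 11·306.276843 + 10·542.907171) = 3653.381111
Denominator: (-0.7726)·(-541.907171) = 418.678965
L = 3653.381111/418.678965 = 8.7260

Final: 8.7260


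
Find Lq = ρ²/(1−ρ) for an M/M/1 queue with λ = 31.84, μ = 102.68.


ρ = 31.84/102.68 = 0.3101
Lq = ρ²/(1−ρ) = 0.09616/0.6899 = 0.1394

Final: 0.1394


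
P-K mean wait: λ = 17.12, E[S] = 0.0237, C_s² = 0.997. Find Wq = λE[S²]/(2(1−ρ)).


ρ = λ·E[S] = 17.12·0.0237 = 0.4057
E[S²] = E[S]²(1+C_s²) = 0.0237²·(1+0.997) = 0.001122
Wq = λ·E[S²]/(2(1−ρ)) = 17.12·0.001122/(2·0.5943) = 0.01616 hr

Final: 0.01616 hr


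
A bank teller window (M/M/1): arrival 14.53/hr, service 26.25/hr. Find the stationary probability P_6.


ρ = 14.53/26.25 = 0.5535
P_n = (1−ρ)·ρ^n = (1 − 0.5535)·0.5535^6 = 0.4465·0.028762 = 0.012842

Final: 0.012842


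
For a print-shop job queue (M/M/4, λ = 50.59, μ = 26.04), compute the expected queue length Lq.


a = λ/μ = 1.9428; ρ = a/4 = 0.4857
P₀ = 0.138768
Lq = P₀·a^c·ρ / (c!·(1−ρ)²) = 0.138768·14.24606·0.4857/(24·0.26451)
= 0.15125

Final: 0.15125


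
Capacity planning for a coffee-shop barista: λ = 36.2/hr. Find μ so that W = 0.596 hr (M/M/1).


W = 1/(μ−λ) ⇒ μ − λ = 1/W = 1/0.596 = 1.6779
μ = λ + 1/W = 36.2 + 1.6779 = 37.8779 per hr

Final: 37.8779 /hr


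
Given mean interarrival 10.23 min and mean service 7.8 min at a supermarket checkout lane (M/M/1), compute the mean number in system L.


λ = 60/10.23 = 5.8651 /hr
μ = 60/7.8 = 7.6923 /hr
ρ = λ/μ = 5.8651/7.6923 = 0.7625
L = ρ/(1−ρ) = 0.7625/0.2375 = 3.2099

Final: 3.2099


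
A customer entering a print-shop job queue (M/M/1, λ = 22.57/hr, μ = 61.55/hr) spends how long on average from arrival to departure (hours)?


W = 1/(μ−λ) = 1/(61.55 − 22.57) = 1/38.98 = 0.02565 hr

Final: 0.02565 hr


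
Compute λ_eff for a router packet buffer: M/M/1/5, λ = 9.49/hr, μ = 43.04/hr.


ρ = 0.2205; P_K = (1−ρ)ρ^5/(1−ρ^6) = 0.0004063
λ_eff = λ(1 − P_K) = 9.49·(1 − 0.0004063) = 9.49·0.999594 = 9.4861 /hr

Final: 9.4861 /hr


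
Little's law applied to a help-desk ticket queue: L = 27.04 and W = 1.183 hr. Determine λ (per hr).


λ = L/W = 27.04/1.183 = 22.8571 /hr

Final: 22.8571 /hr


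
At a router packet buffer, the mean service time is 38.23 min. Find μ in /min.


μ = 1/(service time) in consistent units.
1 minute = 1 min, so μ = 1/38.23 = 0.02616 per minute

Final: 0.02616 /min


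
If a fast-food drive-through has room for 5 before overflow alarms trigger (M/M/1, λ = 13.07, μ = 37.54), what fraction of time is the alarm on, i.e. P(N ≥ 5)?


ρ = 13.07/37.54 = 0.3482
P(N ≥ n) = ρ^n = 0.3482^5 = 0.005116

Final: 0.005116


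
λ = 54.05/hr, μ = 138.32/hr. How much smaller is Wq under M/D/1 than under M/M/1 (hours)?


ρ = 54.05/138.32 = 0.3908
Wq(M/M/1) = ρ/(μ−λ) = 0.3908/84.27 = 0.004637 hr
Wq(M/D/1) = ρ/(2(μ−λ)) = 0.002319 hr
Savings = 0.004637 − 0.002319 = 0.002319 hr

Final: 0.002319 hr


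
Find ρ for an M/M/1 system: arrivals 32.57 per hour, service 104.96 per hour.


ρ = λ/μ = 32.57/104.96 = 0.3103

Final: 0.3103


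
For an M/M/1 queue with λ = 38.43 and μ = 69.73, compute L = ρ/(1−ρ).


ρ = λ/μ = 38.43/69.73 = 0.5511
L = ρ/(1−ρ) = 0.5511/(1 − 0.5511) = 0.5511/0.4489 = 1.2278

Final: 1.2278


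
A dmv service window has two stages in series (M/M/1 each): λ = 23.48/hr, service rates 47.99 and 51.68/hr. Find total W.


Each node sees arrival rate λ = 23.48/hr (tandem ⇒ throughput preserved).
W₁ = 1/(μ₁−λ) = 1/(47.99−23.48) = 0.04080 hr
W₂ = 1/(μ₂−λ) = 1/(51.68−23.48) = 0.03546 hr
W_total = W₁ + W₂ = 0.04080 + 0.03546 = 0.07626 hr

Final: 0.07626 hr


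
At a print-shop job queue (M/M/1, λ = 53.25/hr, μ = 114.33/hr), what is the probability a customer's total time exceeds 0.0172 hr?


W ~ Exponential(μ−λ) for M/M/1.
μ − λ = 114.33 − 53.25 = 61.0800
P(W > t) = e^{−(μ−λ)t} = e^{−1.0506} = 0.349736

Final: 0.349736


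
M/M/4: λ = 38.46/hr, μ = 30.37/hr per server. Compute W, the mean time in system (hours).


a = 1.2664; ρ = 0.3166; P₀ = 0.280620
Lq = P₀·a^c·ρ/(c!(1−ρ)²) = 0.02039
Wq = Lq/λ = 0.02039/38.46 = 0.0005300 hr
W = Wq + 1/μ = 0.0005300 + 0.03293 = 0.03346 hr

Final: 0.03346 hr


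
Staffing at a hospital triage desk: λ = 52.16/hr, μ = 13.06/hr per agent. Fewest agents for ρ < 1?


Stability requires cμ > λ ⇔ c > λ/μ.
λ/μ = 52.16/13.06 = 3.9939
Minimum integer c = ⌊3.9939⌋ + 1 = 4
Check: 4·13.06 = 52.24 > 52.16, while 3·13.06 = 39.18 ≤ 52.16

Final: 4 servers


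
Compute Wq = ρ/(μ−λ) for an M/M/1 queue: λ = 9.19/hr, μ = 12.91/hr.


ρ = 9.19/12.91 = 0.7119
Wq = ρ/(μ−λ) = 0.7119/(12.91 − 9.19) = 0.7119/3.72 = 0.1914 hr

Final: 0.1914 hr


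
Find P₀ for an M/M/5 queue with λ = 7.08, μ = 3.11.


a = λ/μ = 7.08/3.11 = 2.2765; ρ = a/c = 0.4553
Σ_{k=0}^{4} a^k/k! (terms k=0..4) = 1.00000 + 2.27653 + 2.59129 + 1.96638 + 1.11913 = 8.95332
Tail: a^5/(5!(1−ρ)) = 61.14548/(120·0.5447) = 0.93547
P₀ = 1/(8.95332 + 0.93547) = 1/9.88879 = 0.101125

Final: 0.101125


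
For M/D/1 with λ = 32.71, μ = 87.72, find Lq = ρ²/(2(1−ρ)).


ρ = 32.71/87.72 = 0.3729
M/D/1: Lq = ρ²/(2(1−ρ)) = 0.1390/(2·0.6271) = 0.11086

Final: 0.11086


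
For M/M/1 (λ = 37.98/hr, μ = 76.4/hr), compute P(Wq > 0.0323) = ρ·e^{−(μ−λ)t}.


ρ = 37.98/76.4 = 0.4971
P(Wq > t) = ρ·e^{−(μ−λ)t} = 0.4971·e^{−1.2410}
= 0.4971·0.289105 = 0.143720

Final: 0.143720


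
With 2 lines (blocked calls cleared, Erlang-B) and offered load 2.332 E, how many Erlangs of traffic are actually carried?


B(2,2.332) = 0.449357 (Erlang-B)
Carried load = a(1 − B) = 2.332·(1 − 0.449357) = 2.332·0.550643 = 1.2841 E

Final: 1.2841 Erlangs


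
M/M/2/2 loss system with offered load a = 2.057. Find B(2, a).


B(c,a) = (a^c/c!) / Σ_{k=0}^{c} a^k/k!
a^2/2! = 2.115625
Σ terms (k=0..2): 1.00000 + 2.05700 + 2.11562 = 5.172624
B = 2.115625/5.172624 = 0.409004

Final: 0.409004


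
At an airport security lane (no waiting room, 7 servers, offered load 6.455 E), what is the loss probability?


B(c,a) = (a^c/c!) / Σ_{k=0}^{c} a^k/k!
a^7/7! = 92.649523
Σ terms (k=0..7): 1.00000 + 6.45500 + 20.83351 + 44.82677 + 72.33921 + 93.38992 + 100.47199 + 92.64952 = 431.965919
B = 92.649523/431.965919 = 0.214483

Final: 0.214483


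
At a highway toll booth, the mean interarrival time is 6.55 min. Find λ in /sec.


λ = 1/(interarrival time) in consistent units.
1 second = 0.0166667 min, so λ = 0.0166667/6.55 = 0.002545 per second

Final: 0.002545 /sec
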